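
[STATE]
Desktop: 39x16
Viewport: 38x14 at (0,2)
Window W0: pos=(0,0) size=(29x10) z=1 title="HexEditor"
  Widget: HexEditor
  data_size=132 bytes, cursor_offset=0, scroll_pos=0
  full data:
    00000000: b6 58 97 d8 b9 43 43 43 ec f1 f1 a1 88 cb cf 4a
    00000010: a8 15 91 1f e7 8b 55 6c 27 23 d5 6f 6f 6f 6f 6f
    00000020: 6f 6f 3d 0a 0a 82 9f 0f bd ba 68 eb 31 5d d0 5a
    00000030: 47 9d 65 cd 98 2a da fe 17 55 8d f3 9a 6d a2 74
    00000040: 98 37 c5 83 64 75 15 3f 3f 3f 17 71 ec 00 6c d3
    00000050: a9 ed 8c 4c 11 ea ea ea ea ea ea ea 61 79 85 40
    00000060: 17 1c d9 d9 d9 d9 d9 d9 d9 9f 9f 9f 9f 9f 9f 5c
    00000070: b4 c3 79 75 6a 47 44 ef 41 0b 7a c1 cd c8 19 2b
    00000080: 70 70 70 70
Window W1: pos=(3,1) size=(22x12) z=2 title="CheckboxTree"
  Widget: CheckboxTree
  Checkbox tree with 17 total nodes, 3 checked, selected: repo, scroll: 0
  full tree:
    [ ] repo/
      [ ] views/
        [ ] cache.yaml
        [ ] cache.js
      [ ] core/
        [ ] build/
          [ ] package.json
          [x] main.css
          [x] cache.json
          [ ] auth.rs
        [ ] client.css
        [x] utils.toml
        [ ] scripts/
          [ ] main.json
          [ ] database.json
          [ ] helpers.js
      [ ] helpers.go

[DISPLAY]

┠──┃ CheckboxTree       ┃───┨         
┃00┠────────────────────┨ 43┃         
┃00┃>[-] repo/          ┃ 8b┃         
┃00┃   [ ] views/       ┃ 82┃         
┃00┃     [ ] cache.yaml ┃ 2a┃         
┃00┃     [ ] cache.js   ┃ 75┃         
┃00┃   [-] core/        ┃ ea┃         
┗━━┃     [-] build/     ┃━━━┛         
   ┃       [ ] package.j┃             
   ┃       [x] main.css ┃             
   ┗━━━━━━━━━━━━━━━━━━━━┛             
                                      
                                      
                                      


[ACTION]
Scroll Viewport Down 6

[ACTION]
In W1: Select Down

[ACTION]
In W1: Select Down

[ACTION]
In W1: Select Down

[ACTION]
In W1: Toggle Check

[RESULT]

┠──┃ CheckboxTree       ┃───┨         
┃00┠────────────────────┨ 43┃         
┃00┃ [-] repo/          ┃ 8b┃         
┃00┃   [-] views/       ┃ 82┃         
┃00┃     [ ] cache.yaml ┃ 2a┃         
┃00┃>    [x] cache.js   ┃ 75┃         
┃00┃   [-] core/        ┃ ea┃         
┗━━┃     [-] build/     ┃━━━┛         
   ┃       [ ] package.j┃             
   ┃       [x] main.css ┃             
   ┗━━━━━━━━━━━━━━━━━━━━┛             
                                      
                                      
                                      


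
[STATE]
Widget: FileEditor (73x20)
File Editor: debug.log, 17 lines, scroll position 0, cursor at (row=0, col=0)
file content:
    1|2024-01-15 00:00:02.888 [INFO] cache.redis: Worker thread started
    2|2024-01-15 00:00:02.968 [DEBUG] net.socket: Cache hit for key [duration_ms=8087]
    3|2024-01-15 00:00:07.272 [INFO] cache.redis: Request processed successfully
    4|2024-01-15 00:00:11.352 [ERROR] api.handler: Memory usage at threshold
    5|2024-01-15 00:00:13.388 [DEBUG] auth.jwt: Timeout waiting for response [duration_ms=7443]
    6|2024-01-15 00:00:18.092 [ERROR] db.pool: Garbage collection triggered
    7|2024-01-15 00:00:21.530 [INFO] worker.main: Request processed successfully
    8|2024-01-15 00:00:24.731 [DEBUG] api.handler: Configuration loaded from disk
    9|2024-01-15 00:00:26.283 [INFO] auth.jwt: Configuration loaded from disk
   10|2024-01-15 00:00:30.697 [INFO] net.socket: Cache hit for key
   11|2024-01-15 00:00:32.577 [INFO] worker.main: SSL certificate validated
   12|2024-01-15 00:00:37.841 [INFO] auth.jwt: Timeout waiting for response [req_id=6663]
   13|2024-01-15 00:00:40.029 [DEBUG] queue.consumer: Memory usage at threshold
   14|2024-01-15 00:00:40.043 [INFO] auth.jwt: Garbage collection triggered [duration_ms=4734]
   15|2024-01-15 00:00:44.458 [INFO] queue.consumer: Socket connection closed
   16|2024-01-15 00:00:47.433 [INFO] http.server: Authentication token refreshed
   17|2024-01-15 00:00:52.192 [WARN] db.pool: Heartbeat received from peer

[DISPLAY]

█024-01-15 00:00:02.888 [INFO] cache.redis: Worker thread started       ▲
2024-01-15 00:00:02.968 [DEBUG] net.socket: Cache hit for key [duration_█
2024-01-15 00:00:07.272 [INFO] cache.redis: Request processed successful░
2024-01-15 00:00:11.352 [ERROR] api.handler: Memory usage at threshold  ░
2024-01-15 00:00:13.388 [DEBUG] auth.jwt: Timeout waiting for response [░
2024-01-15 00:00:18.092 [ERROR] db.pool: Garbage collection triggered   ░
2024-01-15 00:00:21.530 [INFO] worker.main: Request processed successful░
2024-01-15 00:00:24.731 [DEBUG] api.handler: Configuration loaded from d░
2024-01-15 00:00:26.283 [INFO] auth.jwt: Configuration loaded from disk ░
2024-01-15 00:00:30.697 [INFO] net.socket: Cache hit for key            ░
2024-01-15 00:00:32.577 [INFO] worker.main: SSL certificate validated   ░
2024-01-15 00:00:37.841 [INFO] auth.jwt: Timeout waiting for response [r░
2024-01-15 00:00:40.029 [DEBUG] queue.consumer: Memory usage at threshol░
2024-01-15 00:00:40.043 [INFO] auth.jwt: Garbage collection triggered [d░
2024-01-15 00:00:44.458 [INFO] queue.consumer: Socket connection closed ░
2024-01-15 00:00:47.433 [INFO] http.server: Authentication token refresh░
2024-01-15 00:00:52.192 [WARN] db.pool: Heartbeat received from peer    ░
                                                                        ░
                                                                        ░
                                                                        ▼


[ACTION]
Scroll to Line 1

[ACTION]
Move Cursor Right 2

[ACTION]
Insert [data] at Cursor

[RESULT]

20data█4-01-15 00:00:02.888 [INFO] cache.redis: Worker thread started   ▲
2024-01-15 00:00:02.968 [DEBUG] net.socket: Cache hit for key [duration_█
2024-01-15 00:00:07.272 [INFO] cache.redis: Request processed successful░
2024-01-15 00:00:11.352 [ERROR] api.handler: Memory usage at threshold  ░
2024-01-15 00:00:13.388 [DEBUG] auth.jwt: Timeout waiting for response [░
2024-01-15 00:00:18.092 [ERROR] db.pool: Garbage collection triggered   ░
2024-01-15 00:00:21.530 [INFO] worker.main: Request processed successful░
2024-01-15 00:00:24.731 [DEBUG] api.handler: Configuration loaded from d░
2024-01-15 00:00:26.283 [INFO] auth.jwt: Configuration loaded from disk ░
2024-01-15 00:00:30.697 [INFO] net.socket: Cache hit for key            ░
2024-01-15 00:00:32.577 [INFO] worker.main: SSL certificate validated   ░
2024-01-15 00:00:37.841 [INFO] auth.jwt: Timeout waiting for response [r░
2024-01-15 00:00:40.029 [DEBUG] queue.consumer: Memory usage at threshol░
2024-01-15 00:00:40.043 [INFO] auth.jwt: Garbage collection triggered [d░
2024-01-15 00:00:44.458 [INFO] queue.consumer: Socket connection closed ░
2024-01-15 00:00:47.433 [INFO] http.server: Authentication token refresh░
2024-01-15 00:00:52.192 [WARN] db.pool: Heartbeat received from peer    ░
                                                                        ░
                                                                        ░
                                                                        ▼


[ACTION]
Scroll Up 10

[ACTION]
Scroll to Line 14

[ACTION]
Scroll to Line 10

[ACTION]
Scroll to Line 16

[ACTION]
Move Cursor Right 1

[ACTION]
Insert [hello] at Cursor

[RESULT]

20data2hello█-01-15 00:00:02.888 [INFO] cache.redis: Worker thread start▲
2024-01-15 00:00:02.968 [DEBUG] net.socket: Cache hit for key [duration_█
2024-01-15 00:00:07.272 [INFO] cache.redis: Request processed successful░
2024-01-15 00:00:11.352 [ERROR] api.handler: Memory usage at threshold  ░
2024-01-15 00:00:13.388 [DEBUG] auth.jwt: Timeout waiting for response [░
2024-01-15 00:00:18.092 [ERROR] db.pool: Garbage collection triggered   ░
2024-01-15 00:00:21.530 [INFO] worker.main: Request processed successful░
2024-01-15 00:00:24.731 [DEBUG] api.handler: Configuration loaded from d░
2024-01-15 00:00:26.283 [INFO] auth.jwt: Configuration loaded from disk ░
2024-01-15 00:00:30.697 [INFO] net.socket: Cache hit for key            ░
2024-01-15 00:00:32.577 [INFO] worker.main: SSL certificate validated   ░
2024-01-15 00:00:37.841 [INFO] auth.jwt: Timeout waiting for response [r░
2024-01-15 00:00:40.029 [DEBUG] queue.consumer: Memory usage at threshol░
2024-01-15 00:00:40.043 [INFO] auth.jwt: Garbage collection triggered [d░
2024-01-15 00:00:44.458 [INFO] queue.consumer: Socket connection closed ░
2024-01-15 00:00:47.433 [INFO] http.server: Authentication token refresh░
2024-01-15 00:00:52.192 [WARN] db.pool: Heartbeat received from peer    ░
                                                                        ░
                                                                        ░
                                                                        ▼


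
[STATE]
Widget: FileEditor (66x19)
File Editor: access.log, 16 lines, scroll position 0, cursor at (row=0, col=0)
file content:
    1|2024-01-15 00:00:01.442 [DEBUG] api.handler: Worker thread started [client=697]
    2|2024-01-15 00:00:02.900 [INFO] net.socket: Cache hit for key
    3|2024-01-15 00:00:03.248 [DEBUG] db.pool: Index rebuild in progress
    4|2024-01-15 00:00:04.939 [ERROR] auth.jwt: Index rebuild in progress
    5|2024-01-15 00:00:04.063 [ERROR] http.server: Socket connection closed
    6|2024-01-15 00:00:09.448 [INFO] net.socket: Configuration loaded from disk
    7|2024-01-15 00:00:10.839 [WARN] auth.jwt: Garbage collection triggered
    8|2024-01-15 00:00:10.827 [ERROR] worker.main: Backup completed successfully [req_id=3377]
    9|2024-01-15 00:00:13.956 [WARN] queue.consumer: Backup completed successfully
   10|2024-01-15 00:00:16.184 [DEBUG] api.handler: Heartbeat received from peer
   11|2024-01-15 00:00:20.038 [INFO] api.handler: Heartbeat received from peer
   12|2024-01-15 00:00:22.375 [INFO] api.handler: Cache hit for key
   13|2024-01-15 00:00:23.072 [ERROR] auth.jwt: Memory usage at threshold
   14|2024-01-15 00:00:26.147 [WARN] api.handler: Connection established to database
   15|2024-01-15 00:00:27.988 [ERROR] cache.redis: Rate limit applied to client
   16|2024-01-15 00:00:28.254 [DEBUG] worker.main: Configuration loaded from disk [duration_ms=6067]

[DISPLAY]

█024-01-15 00:00:01.442 [DEBUG] api.handler: Worker thread starte▲
2024-01-15 00:00:02.900 [INFO] net.socket: Cache hit for key     █
2024-01-15 00:00:03.248 [DEBUG] db.pool: Index rebuild in progres░
2024-01-15 00:00:04.939 [ERROR] auth.jwt: Index rebuild in progre░
2024-01-15 00:00:04.063 [ERROR] http.server: Socket connection cl░
2024-01-15 00:00:09.448 [INFO] net.socket: Configuration loaded f░
2024-01-15 00:00:10.839 [WARN] auth.jwt: Garbage collection trigg░
2024-01-15 00:00:10.827 [ERROR] worker.main: Backup completed suc░
2024-01-15 00:00:13.956 [WARN] queue.consumer: Backup completed s░
2024-01-15 00:00:16.184 [DEBUG] api.handler: Heartbeat received f░
2024-01-15 00:00:20.038 [INFO] api.handler: Heartbeat received fr░
2024-01-15 00:00:22.375 [INFO] api.handler: Cache hit for key    ░
2024-01-15 00:00:23.072 [ERROR] auth.jwt: Memory usage at thresho░
2024-01-15 00:00:26.147 [WARN] api.handler: Connection establishe░
2024-01-15 00:00:27.988 [ERROR] cache.redis: Rate limit applied t░
2024-01-15 00:00:28.254 [DEBUG] worker.main: Configuration loaded░
                                                                 ░
                                                                 ░
                                                                 ▼


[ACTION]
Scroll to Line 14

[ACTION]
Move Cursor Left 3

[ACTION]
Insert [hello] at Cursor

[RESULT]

hello█024-01-15 00:00:01.442 [DEBUG] api.handler: Worker thread s▲
2024-01-15 00:00:02.900 [INFO] net.socket: Cache hit for key     █
2024-01-15 00:00:03.248 [DEBUG] db.pool: Index rebuild in progres░
2024-01-15 00:00:04.939 [ERROR] auth.jwt: Index rebuild in progre░
2024-01-15 00:00:04.063 [ERROR] http.server: Socket connection cl░
2024-01-15 00:00:09.448 [INFO] net.socket: Configuration loaded f░
2024-01-15 00:00:10.839 [WARN] auth.jwt: Garbage collection trigg░
2024-01-15 00:00:10.827 [ERROR] worker.main: Backup completed suc░
2024-01-15 00:00:13.956 [WARN] queue.consumer: Backup completed s░
2024-01-15 00:00:16.184 [DEBUG] api.handler: Heartbeat received f░
2024-01-15 00:00:20.038 [INFO] api.handler: Heartbeat received fr░
2024-01-15 00:00:22.375 [INFO] api.handler: Cache hit for key    ░
2024-01-15 00:00:23.072 [ERROR] auth.jwt: Memory usage at thresho░
2024-01-15 00:00:26.147 [WARN] api.handler: Connection establishe░
2024-01-15 00:00:27.988 [ERROR] cache.redis: Rate limit applied t░
2024-01-15 00:00:28.254 [DEBUG] worker.main: Configuration loaded░
                                                                 ░
                                                                 ░
                                                                 ▼


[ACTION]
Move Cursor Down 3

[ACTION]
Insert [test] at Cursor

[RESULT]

hello2024-01-15 00:00:01.442 [DEBUG] api.handler: Worker thread s▲
2024-01-15 00:00:02.900 [INFO] net.socket: Cache hit for key     █
2024-01-15 00:00:03.248 [DEBUG] db.pool: Index rebuild in progres░
2024-test█1-15 00:00:04.939 [ERROR] auth.jwt: Index rebuild in pr░
2024-01-15 00:00:04.063 [ERROR] http.server: Socket connection cl░
2024-01-15 00:00:09.448 [INFO] net.socket: Configuration loaded f░
2024-01-15 00:00:10.839 [WARN] auth.jwt: Garbage collection trigg░
2024-01-15 00:00:10.827 [ERROR] worker.main: Backup completed suc░
2024-01-15 00:00:13.956 [WARN] queue.consumer: Backup completed s░
2024-01-15 00:00:16.184 [DEBUG] api.handler: Heartbeat received f░
2024-01-15 00:00:20.038 [INFO] api.handler: Heartbeat received fr░
2024-01-15 00:00:22.375 [INFO] api.handler: Cache hit for key    ░
2024-01-15 00:00:23.072 [ERROR] auth.jwt: Memory usage at thresho░
2024-01-15 00:00:26.147 [WARN] api.handler: Connection establishe░
2024-01-15 00:00:27.988 [ERROR] cache.redis: Rate limit applied t░
2024-01-15 00:00:28.254 [DEBUG] worker.main: Configuration loaded░
                                                                 ░
                                                                 ░
                                                                 ▼


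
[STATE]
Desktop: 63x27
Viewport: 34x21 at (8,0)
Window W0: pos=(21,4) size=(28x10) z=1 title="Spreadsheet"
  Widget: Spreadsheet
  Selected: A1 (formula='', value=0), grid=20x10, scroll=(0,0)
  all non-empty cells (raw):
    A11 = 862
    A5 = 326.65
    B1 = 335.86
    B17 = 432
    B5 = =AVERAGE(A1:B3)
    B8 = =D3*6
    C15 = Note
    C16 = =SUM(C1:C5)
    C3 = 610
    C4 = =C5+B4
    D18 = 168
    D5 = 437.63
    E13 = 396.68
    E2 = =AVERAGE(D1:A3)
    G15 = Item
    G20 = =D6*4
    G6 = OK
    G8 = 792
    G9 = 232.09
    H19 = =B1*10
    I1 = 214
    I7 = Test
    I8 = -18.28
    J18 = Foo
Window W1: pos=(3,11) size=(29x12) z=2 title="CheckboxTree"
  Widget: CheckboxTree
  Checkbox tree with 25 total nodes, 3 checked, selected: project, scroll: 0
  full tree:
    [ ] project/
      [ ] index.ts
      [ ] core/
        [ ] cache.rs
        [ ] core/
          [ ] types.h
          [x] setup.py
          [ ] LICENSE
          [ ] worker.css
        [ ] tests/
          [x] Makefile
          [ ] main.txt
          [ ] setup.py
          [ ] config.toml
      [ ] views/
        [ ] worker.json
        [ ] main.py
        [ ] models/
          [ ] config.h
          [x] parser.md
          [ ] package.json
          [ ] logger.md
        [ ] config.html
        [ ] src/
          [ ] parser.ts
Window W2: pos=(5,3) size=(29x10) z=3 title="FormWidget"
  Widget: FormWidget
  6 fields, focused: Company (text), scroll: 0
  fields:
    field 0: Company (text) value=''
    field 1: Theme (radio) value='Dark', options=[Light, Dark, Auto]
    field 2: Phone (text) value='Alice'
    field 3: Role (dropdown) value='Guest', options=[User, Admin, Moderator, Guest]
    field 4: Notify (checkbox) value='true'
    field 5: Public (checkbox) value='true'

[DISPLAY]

                                  
                                  
                                  
━━━━━━━━━━━━━━━━━━━━━━━━━┓        
ormWidget                ┃━━━━━━━━
─────────────────────────┨        
Company:    [           ]┃────────
Theme:      ( ) Light  (●┃        
Phone:      [Alice      ]┃   B    
Role:       [Guest     ▼]┃--------
Notify:     [x]          ┃  335.86
Public:     [x]          ┃       0
━━━━━━━━━━━━━━━━━━━━━━━━━┛       0
───────────────────────┨━━━━━━━━━━
 project/              ┃          
 ] index.ts            ┃          
-] core/               ┃          
 [ ] cache.rs          ┃          
 [-] core/             ┃          
   [ ] types.h         ┃          
   [x] setup.py        ┃          


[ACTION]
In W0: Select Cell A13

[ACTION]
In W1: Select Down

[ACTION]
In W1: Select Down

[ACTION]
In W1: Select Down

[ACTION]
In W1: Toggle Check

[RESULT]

                                  
                                  
                                  
━━━━━━━━━━━━━━━━━━━━━━━━━┓        
ormWidget                ┃━━━━━━━━
─────────────────────────┨        
Company:    [           ]┃────────
Theme:      ( ) Light  (●┃        
Phone:      [Alice      ]┃   B    
Role:       [Guest     ▼]┃--------
Notify:     [x]          ┃  335.86
Public:     [x]          ┃       0
━━━━━━━━━━━━━━━━━━━━━━━━━┛       0
───────────────────────┨━━━━━━━━━━
 project/              ┃          
 ] index.ts            ┃          
-] core/               ┃          
 [x] cache.rs          ┃          
 [-] core/             ┃          
   [ ] types.h         ┃          
   [x] setup.py        ┃          


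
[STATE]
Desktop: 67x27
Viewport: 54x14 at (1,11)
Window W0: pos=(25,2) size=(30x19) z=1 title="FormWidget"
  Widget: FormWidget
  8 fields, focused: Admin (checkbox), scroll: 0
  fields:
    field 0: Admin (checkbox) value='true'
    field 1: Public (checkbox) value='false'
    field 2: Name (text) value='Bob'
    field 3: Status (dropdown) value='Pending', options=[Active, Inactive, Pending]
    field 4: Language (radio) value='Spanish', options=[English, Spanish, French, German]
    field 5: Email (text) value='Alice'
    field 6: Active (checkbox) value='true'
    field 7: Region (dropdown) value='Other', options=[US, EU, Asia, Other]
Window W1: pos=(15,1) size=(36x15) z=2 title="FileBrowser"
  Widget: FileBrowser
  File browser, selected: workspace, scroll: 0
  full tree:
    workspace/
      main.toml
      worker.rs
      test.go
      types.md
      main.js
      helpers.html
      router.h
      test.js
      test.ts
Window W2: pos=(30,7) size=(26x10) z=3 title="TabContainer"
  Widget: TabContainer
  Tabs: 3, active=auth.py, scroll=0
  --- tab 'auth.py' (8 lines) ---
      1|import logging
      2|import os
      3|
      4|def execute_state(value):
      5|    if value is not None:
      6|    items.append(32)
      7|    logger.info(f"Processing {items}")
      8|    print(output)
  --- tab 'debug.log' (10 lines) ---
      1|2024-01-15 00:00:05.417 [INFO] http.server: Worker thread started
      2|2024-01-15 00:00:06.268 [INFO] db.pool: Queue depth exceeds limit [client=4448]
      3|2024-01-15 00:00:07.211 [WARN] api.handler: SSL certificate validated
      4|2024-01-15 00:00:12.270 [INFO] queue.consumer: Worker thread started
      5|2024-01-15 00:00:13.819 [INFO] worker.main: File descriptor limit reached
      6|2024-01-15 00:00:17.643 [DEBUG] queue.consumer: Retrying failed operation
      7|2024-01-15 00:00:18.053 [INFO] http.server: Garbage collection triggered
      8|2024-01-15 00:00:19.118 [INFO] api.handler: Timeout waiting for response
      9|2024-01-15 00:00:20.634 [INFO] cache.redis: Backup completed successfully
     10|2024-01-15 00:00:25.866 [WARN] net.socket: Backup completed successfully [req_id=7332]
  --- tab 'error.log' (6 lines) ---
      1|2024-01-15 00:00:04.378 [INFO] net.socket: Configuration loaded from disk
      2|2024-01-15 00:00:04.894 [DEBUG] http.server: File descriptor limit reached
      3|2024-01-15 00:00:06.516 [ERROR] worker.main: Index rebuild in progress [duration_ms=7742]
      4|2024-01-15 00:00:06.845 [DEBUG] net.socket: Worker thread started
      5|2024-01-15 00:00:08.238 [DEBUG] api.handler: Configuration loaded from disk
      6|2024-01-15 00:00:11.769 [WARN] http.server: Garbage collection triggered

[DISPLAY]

              ┃    router.h  ┃────────────────────────
              ┃    test.js   ┃import logging          
              ┃    test.ts   ┃import os               
              ┃              ┃                        
              ┗━━━━━━━━━━━━━━┃def execute_state(value)
                        ┃    ┗━━━━━━━━━━━━━━━━━━━━━━━━
                        ┃                            ┃
                        ┃                            ┃
                        ┃                            ┃
                        ┗━━━━━━━━━━━━━━━━━━━━━━━━━━━━┛
                                                      
                                                      
                                                      
                                                      


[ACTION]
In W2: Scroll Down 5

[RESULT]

              ┃    router.h  ┃────────────────────────
              ┃    test.js   ┃    items.append(32)    
              ┃    test.ts   ┃    logger.info(f"Proces
              ┃              ┃    print(output)       
              ┗━━━━━━━━━━━━━━┃                        
                        ┃    ┗━━━━━━━━━━━━━━━━━━━━━━━━
                        ┃                            ┃
                        ┃                            ┃
                        ┃                            ┃
                        ┗━━━━━━━━━━━━━━━━━━━━━━━━━━━━┛
                                                      
                                                      
                                                      
                                                      


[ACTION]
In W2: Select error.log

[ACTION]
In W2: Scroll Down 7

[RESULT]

              ┃    router.h  ┃────────────────────────
              ┃    test.js   ┃2024-01-15 00:00:11.769 
              ┃    test.ts   ┃                        
              ┃              ┃                        
              ┗━━━━━━━━━━━━━━┃                        
                        ┃    ┗━━━━━━━━━━━━━━━━━━━━━━━━
                        ┃                            ┃
                        ┃                            ┃
                        ┃                            ┃
                        ┗━━━━━━━━━━━━━━━━━━━━━━━━━━━━┛
                                                      
                                                      
                                                      
                                                      


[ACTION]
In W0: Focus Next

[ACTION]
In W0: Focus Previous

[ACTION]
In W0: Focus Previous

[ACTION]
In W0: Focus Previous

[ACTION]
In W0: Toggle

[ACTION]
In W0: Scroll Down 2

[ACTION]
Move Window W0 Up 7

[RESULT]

              ┃    router.h  ┃────────────────────────
              ┃    test.js   ┃2024-01-15 00:00:11.769 
              ┃    test.ts   ┃                        
              ┃              ┃                        
              ┗━━━━━━━━━━━━━━┃                        
                        ┃    ┗━━━━━━━━━━━━━━━━━━━━━━━━
                        ┃                            ┃
                        ┗━━━━━━━━━━━━━━━━━━━━━━━━━━━━┛
                                                      
                                                      
                                                      
                                                      
                                                      
                                                      


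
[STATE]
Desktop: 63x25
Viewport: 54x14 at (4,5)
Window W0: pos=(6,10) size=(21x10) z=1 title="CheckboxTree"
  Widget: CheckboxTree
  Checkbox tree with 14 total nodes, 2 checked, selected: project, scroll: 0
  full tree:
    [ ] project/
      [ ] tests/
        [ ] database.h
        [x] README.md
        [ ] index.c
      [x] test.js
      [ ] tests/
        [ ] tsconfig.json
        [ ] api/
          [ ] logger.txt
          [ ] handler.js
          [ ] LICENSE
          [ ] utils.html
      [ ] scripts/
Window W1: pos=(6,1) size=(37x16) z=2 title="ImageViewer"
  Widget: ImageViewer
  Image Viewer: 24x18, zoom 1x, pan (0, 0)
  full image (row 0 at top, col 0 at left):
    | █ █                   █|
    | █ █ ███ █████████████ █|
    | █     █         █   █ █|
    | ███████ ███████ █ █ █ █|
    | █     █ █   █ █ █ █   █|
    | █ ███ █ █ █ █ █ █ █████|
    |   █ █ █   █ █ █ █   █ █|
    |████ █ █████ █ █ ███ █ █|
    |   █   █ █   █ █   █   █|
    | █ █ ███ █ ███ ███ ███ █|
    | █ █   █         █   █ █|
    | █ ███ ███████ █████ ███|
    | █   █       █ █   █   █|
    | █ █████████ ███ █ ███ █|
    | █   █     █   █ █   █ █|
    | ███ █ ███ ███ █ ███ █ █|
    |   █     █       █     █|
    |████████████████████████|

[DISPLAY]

  ┃ █ █ ███ █████████████ █           ┃               
  ┃ █     █         █   █ █           ┃               
  ┃ ███████ ███████ █ █ █ █           ┃               
  ┃ █     █ █   █ █ █ █   █           ┃               
  ┃ █ ███ █ █ █ █ █ █ █████           ┃               
  ┃   █ █ █   █ █ █ █   █ █           ┃               
  ┃████ █ █████ █ █ ███ █ █           ┃               
  ┃   █   █ █   █ █   █   █           ┃               
  ┃ █ █ ███ █ ███ ███ ███ █           ┃               
  ┃ █ █   █         █   █ █           ┃               
  ┃ █ ███ ███████ █████ ███           ┃               
  ┗━━━━━━━━━━━━━━━━━━━━━━━━━━━━━━━━━━━┛               
  ┃     [ ] index.c   ┃                               
  ┃   [x] test.js     ┃                               


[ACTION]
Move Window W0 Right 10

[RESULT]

  ┃ █ █ ███ █████████████ █           ┃               
  ┃ █     █         █   █ █           ┃               
  ┃ ███████ ███████ █ █ █ █           ┃               
  ┃ █     █ █   █ █ █ █   █           ┃               
  ┃ █ ███ █ █ █ █ █ █ █████           ┃               
  ┃   █ █ █   █ █ █ █   █ █           ┃               
  ┃████ █ █████ █ █ ███ █ █           ┃               
  ┃   █   █ █   █ █   █   █           ┃               
  ┃ █ █ ███ █ ███ ███ ███ █           ┃               
  ┃ █ █   █         █   █ █           ┃               
  ┃ █ ███ ███████ █████ ███           ┃               
  ┗━━━━━━━━━━━━━━━━━━━━━━━━━━━━━━━━━━━┛               
            ┃     [ ] index.c   ┃                     
            ┃   [x] test.js     ┃                     


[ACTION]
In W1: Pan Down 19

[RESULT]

  ┃                                   ┃               
  ┃                                   ┃               
  ┃                                   ┃               
  ┃                                   ┃               
  ┃                                   ┃               
  ┃                                   ┃               
  ┃                                   ┃               
  ┃                                   ┃               
  ┃                                   ┃               
  ┃                                   ┃               
  ┃                                   ┃               
  ┗━━━━━━━━━━━━━━━━━━━━━━━━━━━━━━━━━━━┛               
            ┃     [ ] index.c   ┃                     
            ┃   [x] test.js     ┃                     


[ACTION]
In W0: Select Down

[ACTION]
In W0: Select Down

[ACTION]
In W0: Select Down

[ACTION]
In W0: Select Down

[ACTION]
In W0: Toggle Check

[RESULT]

  ┃                                   ┃               
  ┃                                   ┃               
  ┃                                   ┃               
  ┃                                   ┃               
  ┃                                   ┃               
  ┃                                   ┃               
  ┃                                   ┃               
  ┃                                   ┃               
  ┃                                   ┃               
  ┃                                   ┃               
  ┃                                   ┃               
  ┗━━━━━━━━━━━━━━━━━━━━━━━━━━━━━━━━━━━┛               
            ┃>    [x] index.c   ┃                     
            ┃   [x] test.js     ┃                     


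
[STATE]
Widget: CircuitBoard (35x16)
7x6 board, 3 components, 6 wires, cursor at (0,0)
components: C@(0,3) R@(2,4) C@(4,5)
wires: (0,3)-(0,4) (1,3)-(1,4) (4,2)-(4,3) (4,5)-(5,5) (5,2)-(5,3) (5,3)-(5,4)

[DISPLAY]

   0 1 2 3 4 5 6                   
0  [.]          C ─ ·              
                                   
1               · ─ ·              
                                   
2                   R              
                                   
3                                  
                                   
4           · ─ ·       C          
                        │          
5           · ─ · ─ ·   ·          
Cursor: (0,0)                      
                                   
                                   
                                   


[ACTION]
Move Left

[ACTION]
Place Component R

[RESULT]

   0 1 2 3 4 5 6                   
0  [R]          C ─ ·              
                                   
1               · ─ ·              
                                   
2                   R              
                                   
3                                  
                                   
4           · ─ ·       C          
                        │          
5           · ─ · ─ ·   ·          
Cursor: (0,0)                      
                                   
                                   
                                   


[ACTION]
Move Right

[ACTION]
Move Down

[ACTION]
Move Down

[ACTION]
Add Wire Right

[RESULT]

   0 1 2 3 4 5 6                   
0   R           C ─ ·              
                                   
1               · ─ ·              
                                   
2      [.]─ ·       R              
                                   
3                                  
                                   
4           · ─ ·       C          
                        │          
5           · ─ · ─ ·   ·          
Cursor: (2,1)                      
                                   
                                   
                                   


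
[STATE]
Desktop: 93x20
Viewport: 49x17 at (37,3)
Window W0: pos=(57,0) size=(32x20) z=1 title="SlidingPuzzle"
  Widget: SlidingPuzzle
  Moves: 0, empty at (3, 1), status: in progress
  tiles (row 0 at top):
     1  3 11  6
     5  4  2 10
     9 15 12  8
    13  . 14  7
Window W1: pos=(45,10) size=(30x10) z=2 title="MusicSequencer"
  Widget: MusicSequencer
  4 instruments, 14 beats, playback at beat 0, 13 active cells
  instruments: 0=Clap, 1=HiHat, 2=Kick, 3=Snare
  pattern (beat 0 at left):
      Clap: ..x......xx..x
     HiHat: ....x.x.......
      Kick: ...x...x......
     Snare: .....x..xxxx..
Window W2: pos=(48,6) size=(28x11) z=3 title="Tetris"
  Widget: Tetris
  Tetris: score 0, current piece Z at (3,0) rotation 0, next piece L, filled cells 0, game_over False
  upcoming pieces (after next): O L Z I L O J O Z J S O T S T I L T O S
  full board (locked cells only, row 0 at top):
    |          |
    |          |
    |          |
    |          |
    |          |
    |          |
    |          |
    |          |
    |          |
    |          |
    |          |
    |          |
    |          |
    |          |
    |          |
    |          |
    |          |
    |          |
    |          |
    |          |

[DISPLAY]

                    ┃┌────┬────┬────┬────┐       
                    ┃│  1 │  3 │ 11 │  6 │       
                    ┃├────┼────┼────┼────┤       
           ┏━━━━━━━━━━━━━━━━━━━━━━━━━━┓0 │       
           ┃ Tetris                   ┃──┤       
           ┠──────────────────────────┨8 │       
           ┃          │Next:          ┃──┤       
        ┏━━┃          │  ▒            ┃7 │       
        ┃ M┃          │▒▒▒            ┃──┘       
        ┠──┃          │               ┃          
        ┃  ┃          │               ┃          
        ┃  ┃          │               ┃          
        ┃ H┃          │Score:         ┃          
        ┃  ┗━━━━━━━━━━━━━━━━━━━━━━━━━━┛          
        ┃ Snare·····█··████··        ┃           
        ┃                            ┃           
        ┗━━━━━━━━━━━━━━━━━━━━━━━━━━━━┛━━━━━━━━━━━


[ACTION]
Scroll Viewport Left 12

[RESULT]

                                ┃┌────┬────┬────┬
                                ┃│  1 │  3 │ 11 │
                                ┃├────┼────┼────┼
                       ┏━━━━━━━━━━━━━━━━━━━━━━━━━
                       ┃ Tetris                  
                       ┠─────────────────────────
                       ┃          │Next:         
                    ┏━━┃          │  ▒           
                    ┃ M┃          │▒▒▒           
                    ┠──┃          │              
                    ┃  ┃          │              
                    ┃  ┃          │              
                    ┃ H┃          │Score:        
                    ┃  ┗━━━━━━━━━━━━━━━━━━━━━━━━━
                    ┃ Snare·····█··████··        
                    ┃                            
                    ┗━━━━━━━━━━━━━━━━━━━━━━━━━━━━


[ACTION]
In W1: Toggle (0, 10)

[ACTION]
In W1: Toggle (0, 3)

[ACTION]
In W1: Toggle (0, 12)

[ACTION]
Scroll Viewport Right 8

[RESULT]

                        ┃┌────┬────┬────┬────┐   
                        ┃│  1 │  3 │ 11 │  6 │   
                        ┃├────┼────┼────┼────┤   
               ┏━━━━━━━━━━━━━━━━━━━━━━━━━━┓0 │   
               ┃ Tetris                   ┃──┤   
               ┠──────────────────────────┨8 │   
               ┃          │Next:          ┃──┤   
            ┏━━┃          │  ▒            ┃7 │   
            ┃ M┃          │▒▒▒            ┃──┘   
            ┠──┃          │               ┃      
            ┃  ┃          │               ┃      
            ┃  ┃          │               ┃      
            ┃ H┃          │Score:         ┃      
            ┃  ┗━━━━━━━━━━━━━━━━━━━━━━━━━━┛      
            ┃ Snare·····█··████··        ┃       
            ┃                            ┃       
            ┗━━━━━━━━━━━━━━━━━━━━━━━━━━━━┛━━━━━━━


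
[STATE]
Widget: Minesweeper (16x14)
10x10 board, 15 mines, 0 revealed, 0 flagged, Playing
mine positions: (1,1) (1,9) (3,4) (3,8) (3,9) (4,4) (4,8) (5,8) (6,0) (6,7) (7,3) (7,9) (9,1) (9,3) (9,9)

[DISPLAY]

■■■■■■■■■■      
■■■■■■■■■■      
■■■■■■■■■■      
■■■■■■■■■■      
■■■■■■■■■■      
■■■■■■■■■■      
■■■■■■■■■■      
■■■■■■■■■■      
■■■■■■■■■■      
■■■■■■■■■■      
                
                
                
                


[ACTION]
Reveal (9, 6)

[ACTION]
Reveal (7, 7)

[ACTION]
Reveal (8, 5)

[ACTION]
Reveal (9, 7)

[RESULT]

■■■■■■■■■■      
■■■■■■■■■■      
■■■■■■■■■■      
■■■■■■■■■■      
■■■■■■■■■■      
■■■■111■■■      
■■■■1 1■■■      
■■■■1 112■      
■■■■2   2■      
■■■■1   1■      
                
                
                
                


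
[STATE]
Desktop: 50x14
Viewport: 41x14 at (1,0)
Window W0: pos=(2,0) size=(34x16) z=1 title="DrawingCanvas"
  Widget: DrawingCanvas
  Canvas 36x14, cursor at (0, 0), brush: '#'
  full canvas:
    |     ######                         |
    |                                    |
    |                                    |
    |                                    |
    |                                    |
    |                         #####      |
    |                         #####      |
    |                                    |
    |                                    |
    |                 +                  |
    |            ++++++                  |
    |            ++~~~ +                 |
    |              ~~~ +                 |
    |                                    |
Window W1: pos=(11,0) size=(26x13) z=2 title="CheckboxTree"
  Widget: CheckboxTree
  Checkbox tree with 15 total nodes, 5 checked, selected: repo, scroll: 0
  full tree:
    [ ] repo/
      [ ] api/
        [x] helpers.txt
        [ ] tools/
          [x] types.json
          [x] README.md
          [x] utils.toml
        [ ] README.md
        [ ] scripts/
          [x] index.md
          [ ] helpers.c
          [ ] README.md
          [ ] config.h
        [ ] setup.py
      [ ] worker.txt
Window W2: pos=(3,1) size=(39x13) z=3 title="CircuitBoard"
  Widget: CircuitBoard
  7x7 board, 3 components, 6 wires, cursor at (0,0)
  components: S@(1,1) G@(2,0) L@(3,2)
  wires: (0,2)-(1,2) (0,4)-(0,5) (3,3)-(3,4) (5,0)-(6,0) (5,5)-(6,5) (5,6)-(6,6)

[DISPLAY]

 ┏━━━━━━━━┏━━━━━━━━━━━━━━━━━━━━━━━━┓     
 ┃┏━━━━━━━━━━━━━━━━━━━━━━━━━━━━━━━━━━━━━┓
 ┠┃ CircuitBoard                        ┃
 ┃┠─────────────────────────────────────┨
 ┃┃   0 1 2 3 4 5 6                     ┃
 ┃┃0  [.]      ·       · ─ ·            ┃
 ┃┃            │                        ┃
 ┃┃1       S   ·                        ┃
 ┃┃                                     ┃
 ┃┃2   G                                ┃
 ┃┃                                     ┃
 ┃┃3           L   · ─ ·                ┃
 ┃┃                                     ┃
 ┃┗━━━━━━━━━━━━━━━━━━━━━━━━━━━━━━━━━━━━━┛


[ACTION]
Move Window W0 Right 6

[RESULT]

       ┏━━┏━━━━━━━━━━━━━━━━━━━━━━━━┓━━━━┓
  ┏━━━━━━━━━━━━━━━━━━━━━━━━━━━━━━━━━━━━━┓
  ┃ CircuitBoard                        ┃
  ┠─────────────────────────────────────┨
  ┃   0 1 2 3 4 5 6                     ┃
  ┃0  [.]      ·       · ─ ·            ┃
  ┃            │                        ┃
  ┃1       S   ·                        ┃
  ┃                                     ┃
  ┃2   G                                ┃
  ┃                                     ┃
  ┃3           L   · ─ ·                ┃
  ┃                                     ┃
  ┗━━━━━━━━━━━━━━━━━━━━━━━━━━━━━━━━━━━━━┛


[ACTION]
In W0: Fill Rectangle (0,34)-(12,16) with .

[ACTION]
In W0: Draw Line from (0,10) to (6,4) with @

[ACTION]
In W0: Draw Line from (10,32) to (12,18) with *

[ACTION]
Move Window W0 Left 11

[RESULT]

━━━━━━━━━━┏━━━━━━━━━━━━━━━━━━━━━━━━┓     
 D┏━━━━━━━━━━━━━━━━━━━━━━━━━━━━━━━━━━━━━┓
──┃ CircuitBoard                        ┃
+ ┠─────────────────────────────────────┨
  ┃   0 1 2 3 4 5 6                     ┃
  ┃0  [.]      ·       · ─ ·            ┃
  ┃            │                        ┃
  ┃1       S   ·                        ┃
  ┃                                     ┃
  ┃2   G                                ┃
  ┃                                     ┃
  ┃3           L   · ─ ·                ┃
  ┃                                     ┃
  ┗━━━━━━━━━━━━━━━━━━━━━━━━━━━━━━━━━━━━━┛
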